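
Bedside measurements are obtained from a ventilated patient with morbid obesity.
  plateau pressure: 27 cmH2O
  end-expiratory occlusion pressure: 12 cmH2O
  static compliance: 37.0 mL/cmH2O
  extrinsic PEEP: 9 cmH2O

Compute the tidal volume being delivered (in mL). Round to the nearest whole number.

555

End-expiratory occlusion gives total PEEP = 12 cmH2O (intrinsic PEEP = 12 − 9 = 3). Use total PEEP for the elastic gradient.
Vt = Cstat × (Pplat − PEEPtotal) = 37.0 × (27 − 12) = 37.0 × 15.0 = 555.0 mL.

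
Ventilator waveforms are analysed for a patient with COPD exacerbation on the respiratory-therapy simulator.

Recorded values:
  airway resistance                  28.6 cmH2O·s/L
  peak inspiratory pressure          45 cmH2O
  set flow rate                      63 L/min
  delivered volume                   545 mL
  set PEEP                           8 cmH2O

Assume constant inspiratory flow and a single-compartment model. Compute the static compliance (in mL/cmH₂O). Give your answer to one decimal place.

78.2

Flow: 63 L/min ÷ 60 = 1.05 L/s.
Equation of motion (constant flow): PIP = Vt/C + R·V̇ + PEEP.
Vt/C = PIP − R·V̇ − PEEP = 45 − 28.6×1.05 − 8 = 45 − 30.03 − 8 = 6.97 cmH2O.
C = Vt / 6.97 = 545 / 6.97 = 78.192 mL/cmH2O.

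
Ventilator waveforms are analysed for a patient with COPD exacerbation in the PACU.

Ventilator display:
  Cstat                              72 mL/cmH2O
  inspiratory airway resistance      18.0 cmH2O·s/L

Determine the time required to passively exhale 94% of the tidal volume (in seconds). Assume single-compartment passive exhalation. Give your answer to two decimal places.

3.65

τ = R × C = 18.0 × 72 mL/cmH2O = 18.0 × 0.072 L/cmH2O = 1.296 s.
Exhaled fraction f = 1 − e^(−t/τ) → t = −τ·ln(1 − f) = −1.296·ln(0.06) = 3.646 s.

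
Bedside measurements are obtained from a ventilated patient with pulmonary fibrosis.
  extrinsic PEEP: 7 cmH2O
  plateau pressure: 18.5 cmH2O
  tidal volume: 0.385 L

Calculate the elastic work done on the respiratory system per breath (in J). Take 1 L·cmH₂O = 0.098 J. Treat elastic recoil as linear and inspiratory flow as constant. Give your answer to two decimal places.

0.22

Elastic work ≈ ½ × (Pplat − PEEP) × Vt = 0.5 × (18.5 − 7) × 0.385 L = 0.5 × 11.5 × 0.385 = 2.214 L·cmH2O.
× 0.098 J/(L·cmH2O) → 0.217 J.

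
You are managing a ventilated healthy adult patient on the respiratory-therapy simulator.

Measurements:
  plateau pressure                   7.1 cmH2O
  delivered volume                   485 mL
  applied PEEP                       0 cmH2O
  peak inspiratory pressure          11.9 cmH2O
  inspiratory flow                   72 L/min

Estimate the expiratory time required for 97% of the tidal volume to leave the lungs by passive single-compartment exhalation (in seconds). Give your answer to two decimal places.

0.96

Flow: 72 L/min ÷ 60 = 1.2 L/s.
R = (PIP − Pplat)/V̇ = (11.9 − 7.1) / 1.2 = 4.8/1.2 = 4.0 cmH2O·s/L.
C = Vt/(Pplat − PEEP) = 485.0 / (7.1 − 0) = 485.0/7.1 = 68.31 mL/cmH2O.
τ = R × C = 4.0 × 0.06831 L/cmH2O = 0.2732 s.
t = −τ·ln(1 − 0.97) = −0.2732·ln(0.03) = 0.958 s.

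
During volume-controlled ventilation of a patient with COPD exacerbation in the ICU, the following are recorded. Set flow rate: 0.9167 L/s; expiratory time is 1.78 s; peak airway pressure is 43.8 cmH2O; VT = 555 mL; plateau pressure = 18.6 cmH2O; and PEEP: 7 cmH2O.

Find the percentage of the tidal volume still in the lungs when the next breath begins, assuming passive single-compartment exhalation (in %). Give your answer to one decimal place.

25.8

R = (PIP − Pplat)/V̇ = (43.8 − 18.6) / 0.9167 = 25.2/0.9167 = 27.49 cmH2O·s/L.
C = Vt/(Pplat − PEEP) = 555.0 / (18.6 − 7) = 555.0/11.6 = 47.845 mL/cmH2O.
τ = R × C = 27.49 × 0.04785 L/cmH2O = 1.315 s.
Fraction remaining at end-expiration = e^(−Te/τ) = e^(−1.78/1.315) = 0.2583 → 25.83%.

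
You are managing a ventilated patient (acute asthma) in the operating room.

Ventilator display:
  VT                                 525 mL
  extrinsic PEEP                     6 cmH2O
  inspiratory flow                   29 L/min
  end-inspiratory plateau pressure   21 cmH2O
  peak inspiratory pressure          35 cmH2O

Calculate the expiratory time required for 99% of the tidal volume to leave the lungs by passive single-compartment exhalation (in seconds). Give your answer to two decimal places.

Flow: 29 L/min ÷ 60 = 0.4833 L/s.
R = (PIP − Pplat)/V̇ = (35 − 21) / 0.4833 = 14.0/0.4833 = 28.968 cmH2O·s/L.
C = Vt/(Pplat − PEEP) = 525.0 / (21 − 6) = 525.0/15.0 = 35.0 mL/cmH2O.
τ = R × C = 28.968 × 0.035 L/cmH2O = 1.014 s.
t = −τ·ln(1 − 0.99) = −1.014·ln(0.01) = 4.67 s.

4.67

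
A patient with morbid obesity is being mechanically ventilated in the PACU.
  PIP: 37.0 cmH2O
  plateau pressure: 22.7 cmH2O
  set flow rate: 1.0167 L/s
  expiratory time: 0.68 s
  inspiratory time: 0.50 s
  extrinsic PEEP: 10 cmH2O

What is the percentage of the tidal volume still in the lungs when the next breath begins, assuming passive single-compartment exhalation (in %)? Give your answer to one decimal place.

29.9

Vt = flow × Ti = 1.0167 L/s × 0.50 s × 1000 mL/L = 508.35 mL.
R = (PIP − Pplat)/V̇ = (37.0 − 22.7) / 1.0167 = 14.3/1.0167 = 14.065 cmH2O·s/L.
C = Vt/(Pplat − PEEP) = 508.35 / (22.7 − 10) = 508.35/12.7 = 40.028 mL/cmH2O.
τ = R × C = 14.065 × 0.04003 L/cmH2O = 0.563 s.
Fraction remaining at end-expiration = e^(−Te/τ) = e^(−0.68/0.563) = 0.2988 → 29.88%.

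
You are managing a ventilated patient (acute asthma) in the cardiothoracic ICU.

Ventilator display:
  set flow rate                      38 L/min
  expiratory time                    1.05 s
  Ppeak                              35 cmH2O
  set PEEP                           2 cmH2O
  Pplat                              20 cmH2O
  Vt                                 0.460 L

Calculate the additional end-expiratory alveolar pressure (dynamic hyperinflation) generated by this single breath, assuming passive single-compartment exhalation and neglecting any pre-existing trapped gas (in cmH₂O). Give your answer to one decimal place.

Flow: 38 L/min ÷ 60 = 0.6333 L/s.
R = (PIP − Pplat)/V̇ = (35 − 20) / 0.6333 = 15.0/0.6333 = 23.685 cmH2O·s/L.
C = Vt/(Pplat − PEEP) = 460.0 / (20 − 2) = 460.0/18.0 = 25.556 mL/cmH2O.
τ = R × C = 23.685 × 0.02556 L/cmH2O = 0.6054 s.
Fraction remaining = e^(−Te/τ) = e^(−1.05/0.6054) = 0.1765; trapped volume = 460.0 × 0.1765 = 81.19 mL.
Additional alveolar pressure from trapping ≈ V_trapped / C = 81.19 / 25.556 = 3.177 cmH2O.

3.2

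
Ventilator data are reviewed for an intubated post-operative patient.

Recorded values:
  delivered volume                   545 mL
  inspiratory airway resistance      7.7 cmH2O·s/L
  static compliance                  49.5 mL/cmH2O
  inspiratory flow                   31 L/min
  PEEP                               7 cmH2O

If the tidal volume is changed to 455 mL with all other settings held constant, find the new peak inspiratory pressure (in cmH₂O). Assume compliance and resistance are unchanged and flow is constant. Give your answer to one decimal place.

Flow: 31 L/min ÷ 60 = 0.5167 L/s.
PIP = Vt/C + R·V̇ + PEEP (constant-flow equation of motion).
Only the elastic term changes: ΔPIP = ΔVt / C = (455 − 545) / 49.5 = -1.818 cmH2O.
Original PIP = 545/49.5 + 7.7×0.5167 + 7 = 21.989 cmH2O; new PIP = 21.989 + (-1.818) = 20.171 cmH2O.

20.2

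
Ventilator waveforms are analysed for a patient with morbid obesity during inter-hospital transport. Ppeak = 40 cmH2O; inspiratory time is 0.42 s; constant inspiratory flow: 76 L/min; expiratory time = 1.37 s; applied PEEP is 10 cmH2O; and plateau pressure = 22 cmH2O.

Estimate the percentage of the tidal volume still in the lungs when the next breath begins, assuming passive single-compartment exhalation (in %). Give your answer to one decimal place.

11.4

Flow: 76 L/min ÷ 60 = 1.2667 L/s.
Vt = flow × Ti = 1.2667 L/s × 0.42 s × 1000 mL/L = 532.01 mL.
R = (PIP − Pplat)/V̇ = (40 − 22) / 1.2667 = 18.0/1.2667 = 14.21 cmH2O·s/L.
C = Vt/(Pplat − PEEP) = 532.01 / (22 − 10) = 532.01/12.0 = 44.334 mL/cmH2O.
τ = R × C = 14.21 × 0.04433 L/cmH2O = 0.6299 s.
Fraction remaining at end-expiration = e^(−Te/τ) = e^(−1.37/0.6299) = 0.1136 → 11.36%.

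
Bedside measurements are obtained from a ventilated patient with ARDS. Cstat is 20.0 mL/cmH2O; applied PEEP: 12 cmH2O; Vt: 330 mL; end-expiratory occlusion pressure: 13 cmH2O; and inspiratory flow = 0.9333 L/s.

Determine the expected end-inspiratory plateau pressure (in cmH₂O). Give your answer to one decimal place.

End-expiratory occlusion gives total PEEP = 13 cmH2O (intrinsic PEEP = 13 − 12 = 1). Use total PEEP for the elastic gradient.
Pplat = PEEPtotal + Vt / Cstat = 13 + 330 / 20.0 = 13 + 16.5 = 29.5 cmH2O.

29.5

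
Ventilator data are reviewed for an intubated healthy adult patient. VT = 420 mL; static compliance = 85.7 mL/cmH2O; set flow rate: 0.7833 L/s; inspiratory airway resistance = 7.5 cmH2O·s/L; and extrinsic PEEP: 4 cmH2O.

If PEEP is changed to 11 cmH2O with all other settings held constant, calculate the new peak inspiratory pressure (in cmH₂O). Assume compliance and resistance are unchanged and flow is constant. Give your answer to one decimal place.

21.8

PIP = Vt/C + R·V̇ + PEEP (constant-flow equation of motion).
Only the baseline term changes: ΔPIP = ΔPEEP = 11 − 4 = 7.0 cmH2O.
Original PIP = 420/85.7 + 7.5×0.7833 + 4 = 14.776 cmH2O; new PIP = 14.776 + (7.0) = 21.776 cmH2O.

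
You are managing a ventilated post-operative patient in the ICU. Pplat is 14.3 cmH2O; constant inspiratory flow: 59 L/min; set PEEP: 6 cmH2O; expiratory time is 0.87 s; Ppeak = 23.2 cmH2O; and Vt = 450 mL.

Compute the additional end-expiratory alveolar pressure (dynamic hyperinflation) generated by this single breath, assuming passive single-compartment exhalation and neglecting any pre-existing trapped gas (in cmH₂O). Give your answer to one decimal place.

Flow: 59 L/min ÷ 60 = 0.9833 L/s.
R = (PIP − Pplat)/V̇ = (23.2 − 14.3) / 0.9833 = 8.9/0.9833 = 9.051 cmH2O·s/L.
C = Vt/(Pplat − PEEP) = 450.0 / (14.3 − 6) = 450.0/8.3 = 54.217 mL/cmH2O.
τ = R × C = 9.051 × 0.05422 L/cmH2O = 0.4907 s.
Fraction remaining = e^(−Te/τ) = e^(−0.87/0.4907) = 0.1698; trapped volume = 450.0 × 0.1698 = 76.41 mL.
Additional alveolar pressure from trapping ≈ V_trapped / C = 76.41 / 54.217 = 1.409 cmH2O.

1.4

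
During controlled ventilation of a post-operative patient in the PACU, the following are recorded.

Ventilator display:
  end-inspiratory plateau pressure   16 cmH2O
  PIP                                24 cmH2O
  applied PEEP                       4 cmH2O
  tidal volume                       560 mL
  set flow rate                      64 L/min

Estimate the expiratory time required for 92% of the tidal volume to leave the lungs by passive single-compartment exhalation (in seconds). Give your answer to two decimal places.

Flow: 64 L/min ÷ 60 = 1.0667 L/s.
R = (PIP − Pplat)/V̇ = (24 − 16) / 1.0667 = 8.0/1.0667 = 7.5 cmH2O·s/L.
C = Vt/(Pplat − PEEP) = 560.0 / (16 − 4) = 560.0/12.0 = 46.667 mL/cmH2O.
τ = R × C = 7.5 × 0.04667 L/cmH2O = 0.35 s.
t = −τ·ln(1 − 0.92) = −0.35·ln(0.08) = 0.884 s.

0.88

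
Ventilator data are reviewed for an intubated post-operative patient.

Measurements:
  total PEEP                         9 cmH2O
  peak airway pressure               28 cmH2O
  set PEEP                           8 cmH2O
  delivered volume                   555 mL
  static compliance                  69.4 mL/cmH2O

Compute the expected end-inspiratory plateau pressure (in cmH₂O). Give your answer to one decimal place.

End-expiratory occlusion gives total PEEP = 9 cmH2O (intrinsic PEEP = 9 − 8 = 1). Use total PEEP for the elastic gradient.
Pplat = PEEPtotal + Vt / Cstat = 9 + 555 / 69.4 = 9 + 7.997 = 16.997 cmH2O.

17.0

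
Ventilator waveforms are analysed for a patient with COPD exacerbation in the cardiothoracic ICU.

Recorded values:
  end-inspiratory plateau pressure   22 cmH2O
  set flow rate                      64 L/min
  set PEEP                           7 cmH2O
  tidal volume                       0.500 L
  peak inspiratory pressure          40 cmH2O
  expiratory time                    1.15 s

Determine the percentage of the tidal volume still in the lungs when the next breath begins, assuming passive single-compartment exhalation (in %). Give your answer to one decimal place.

Flow: 64 L/min ÷ 60 = 1.0667 L/s.
R = (PIP − Pplat)/V̇ = (40 − 22) / 1.0667 = 18.0/1.0667 = 16.874 cmH2O·s/L.
C = Vt/(Pplat − PEEP) = 500.0 / (22 − 7) = 500.0/15.0 = 33.333 mL/cmH2O.
τ = R × C = 16.874 × 0.03333 L/cmH2O = 0.5624 s.
Fraction remaining at end-expiration = e^(−Te/τ) = e^(−1.15/0.5624) = 0.1294 → 12.94%.

12.9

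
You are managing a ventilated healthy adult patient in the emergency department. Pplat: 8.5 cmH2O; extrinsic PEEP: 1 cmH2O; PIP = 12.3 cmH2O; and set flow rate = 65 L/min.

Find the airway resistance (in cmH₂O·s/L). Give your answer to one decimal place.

3.5

Flow: 65 L/min ÷ 60 = 1.0833 L/s.
Raw = (PIP − Pplat) / flow = (12.3 − 8.5) / 1.0833 = 3.8 / 1.0833 = 3.508 cmH2O·s/L.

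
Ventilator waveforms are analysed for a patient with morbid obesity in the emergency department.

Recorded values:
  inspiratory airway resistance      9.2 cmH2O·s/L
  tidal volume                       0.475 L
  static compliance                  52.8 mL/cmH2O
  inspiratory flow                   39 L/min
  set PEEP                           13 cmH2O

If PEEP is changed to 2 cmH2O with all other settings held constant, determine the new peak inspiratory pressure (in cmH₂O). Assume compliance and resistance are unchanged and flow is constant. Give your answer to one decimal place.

Flow: 39 L/min ÷ 60 = 0.65 L/s.
PIP = Vt/C + R·V̇ + PEEP (constant-flow equation of motion).
Only the baseline term changes: ΔPIP = ΔPEEP = 2 − 13 = -11.0 cmH2O.
Original PIP = 475/52.8 + 9.2×0.65 + 13 = 27.976 cmH2O; new PIP = 27.976 + (-11.0) = 16.976 cmH2O.

17.0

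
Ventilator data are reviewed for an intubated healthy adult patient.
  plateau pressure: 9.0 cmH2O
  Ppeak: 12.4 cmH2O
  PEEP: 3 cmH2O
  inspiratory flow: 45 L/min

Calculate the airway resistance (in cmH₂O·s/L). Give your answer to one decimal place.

Flow: 45 L/min ÷ 60 = 0.75 L/s.
Raw = (PIP − Pplat) / flow = (12.4 − 9.0) / 0.75 = 3.4 / 0.75 = 4.533 cmH2O·s/L.

4.5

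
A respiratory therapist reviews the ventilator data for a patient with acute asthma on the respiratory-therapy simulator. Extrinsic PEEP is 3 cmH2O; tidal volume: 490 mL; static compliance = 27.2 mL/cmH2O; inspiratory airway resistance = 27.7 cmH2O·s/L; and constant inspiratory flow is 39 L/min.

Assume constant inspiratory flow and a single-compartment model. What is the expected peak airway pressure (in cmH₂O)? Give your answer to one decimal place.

39.0

Flow: 39 L/min ÷ 60 = 0.65 L/s.
Equation of motion (constant flow): PIP = Vt/C + R·V̇ + PEEP.
PIP = 490/27.2 + 27.7×0.65 + 3 = 18.015 + 18.005 + 3 = 39.02 cmH2O.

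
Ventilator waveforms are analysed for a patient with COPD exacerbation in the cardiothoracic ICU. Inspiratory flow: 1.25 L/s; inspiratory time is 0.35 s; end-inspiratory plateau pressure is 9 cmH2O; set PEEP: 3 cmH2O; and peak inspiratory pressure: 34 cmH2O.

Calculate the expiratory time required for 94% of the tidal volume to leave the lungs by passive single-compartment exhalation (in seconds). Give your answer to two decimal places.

4.10

Vt = flow × Ti = 1.25 L/s × 0.35 s × 1000 mL/L = 437.5 mL.
R = (PIP − Pplat)/V̇ = (34 − 9) / 1.25 = 25.0/1.25 = 20.0 cmH2O·s/L.
C = Vt/(Pplat − PEEP) = 437.5 / (9 − 3) = 437.5/6.0 = 72.917 mL/cmH2O.
τ = R × C = 20.0 × 0.07292 L/cmH2O = 1.458 s.
t = −τ·ln(1 − 0.94) = −1.458·ln(0.06) = 4.102 s.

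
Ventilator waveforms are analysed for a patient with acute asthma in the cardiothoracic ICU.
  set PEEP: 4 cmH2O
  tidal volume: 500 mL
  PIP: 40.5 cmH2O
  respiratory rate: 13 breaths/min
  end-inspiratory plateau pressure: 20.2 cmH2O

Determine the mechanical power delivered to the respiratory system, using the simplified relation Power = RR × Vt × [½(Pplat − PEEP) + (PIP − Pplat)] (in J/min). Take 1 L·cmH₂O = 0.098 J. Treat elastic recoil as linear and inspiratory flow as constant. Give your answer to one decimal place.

Per-breath work = Vt × [½(Pplat−PEEP) + (PIP−Pplat)] = 0.500 × [0.5×16.2 + 20.3] = 0.500 × 28.4 = 14.2 L·cmH2O.
Power = 13 × 14.2 = 184.6 L·cmH2O/min.
× 0.098 J/(L·cmH2O) → 18.091 J/min.

18.1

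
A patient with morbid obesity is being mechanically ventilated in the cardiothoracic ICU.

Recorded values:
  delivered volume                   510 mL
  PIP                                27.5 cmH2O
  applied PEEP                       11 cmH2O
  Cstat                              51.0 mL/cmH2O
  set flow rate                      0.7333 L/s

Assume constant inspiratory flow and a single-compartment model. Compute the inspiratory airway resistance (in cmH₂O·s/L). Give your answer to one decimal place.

Equation of motion (constant flow): PIP = Vt/C + R·V̇ + PEEP.
R·V̇ = PIP − Vt/C − PEEP = 27.5 − 510/51.0 − 11 = 27.5 − 10.0 − 11 = 6.5 cmH2O.
R = 6.5 / 0.7333 = 8.864 cmH2O·s/L.

8.9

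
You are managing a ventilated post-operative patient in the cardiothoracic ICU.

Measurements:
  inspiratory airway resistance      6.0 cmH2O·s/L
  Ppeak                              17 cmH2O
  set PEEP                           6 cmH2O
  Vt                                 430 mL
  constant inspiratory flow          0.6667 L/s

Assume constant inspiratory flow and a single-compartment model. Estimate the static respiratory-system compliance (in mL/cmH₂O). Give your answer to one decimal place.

Equation of motion (constant flow): PIP = Vt/C + R·V̇ + PEEP.
Vt/C = PIP − R·V̇ − PEEP = 17 − 6.0×0.6667 − 6 = 17 − 4.0 − 6 = 7.0 cmH2O.
C = Vt / 7.0 = 430 / 7.0 = 61.429 mL/cmH2O.

61.4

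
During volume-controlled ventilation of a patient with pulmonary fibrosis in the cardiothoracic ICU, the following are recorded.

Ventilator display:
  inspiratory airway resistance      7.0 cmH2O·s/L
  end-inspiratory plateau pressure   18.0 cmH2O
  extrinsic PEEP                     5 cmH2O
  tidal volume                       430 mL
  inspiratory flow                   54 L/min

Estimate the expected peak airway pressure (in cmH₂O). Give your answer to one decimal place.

Flow: 54 L/min ÷ 60 = 0.9 L/s.
PIP = Pplat + Raw × flow = 18.0 + 7.0 × 0.9 = 18.0 + 6.3 = 24.3 cmH2O.

24.3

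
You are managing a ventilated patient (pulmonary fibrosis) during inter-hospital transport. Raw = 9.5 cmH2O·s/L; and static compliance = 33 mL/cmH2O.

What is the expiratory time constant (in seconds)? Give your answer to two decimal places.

τ = R × C = 9.5 × 33 mL/cmH2O = 9.5 × 0.033 L/cmH2O = 0.3135 s.

0.31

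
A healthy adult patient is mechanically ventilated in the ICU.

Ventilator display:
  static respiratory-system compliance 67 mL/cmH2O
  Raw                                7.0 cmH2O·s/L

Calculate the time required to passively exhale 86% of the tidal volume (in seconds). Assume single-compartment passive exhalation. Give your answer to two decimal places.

0.92

τ = R × C = 7.0 × 67 mL/cmH2O = 7.0 × 0.067 L/cmH2O = 0.469 s.
Exhaled fraction f = 1 − e^(−t/τ) → t = −τ·ln(1 − f) = −0.469·ln(0.14) = 0.9221 s.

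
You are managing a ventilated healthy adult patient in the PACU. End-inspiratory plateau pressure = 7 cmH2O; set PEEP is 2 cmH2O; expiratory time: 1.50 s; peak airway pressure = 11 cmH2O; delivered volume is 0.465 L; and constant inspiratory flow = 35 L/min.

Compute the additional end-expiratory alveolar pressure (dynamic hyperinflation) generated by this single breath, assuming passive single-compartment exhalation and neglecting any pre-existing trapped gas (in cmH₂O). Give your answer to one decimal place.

Flow: 35 L/min ÷ 60 = 0.5833 L/s.
R = (PIP − Pplat)/V̇ = (11 − 7) / 0.5833 = 4.0/0.5833 = 6.858 cmH2O·s/L.
C = Vt/(Pplat − PEEP) = 465.0 / (7 − 2) = 465.0/5.0 = 93.0 mL/cmH2O.
τ = R × C = 6.858 × 0.093 L/cmH2O = 0.6378 s.
Fraction remaining = e^(−Te/τ) = e^(−1.50/0.6378) = 0.09519; trapped volume = 465.0 × 0.09519 = 44.263 mL.
Additional alveolar pressure from trapping ≈ V_trapped / C = 44.263 / 93.0 = 0.4759 cmH2O.

0.5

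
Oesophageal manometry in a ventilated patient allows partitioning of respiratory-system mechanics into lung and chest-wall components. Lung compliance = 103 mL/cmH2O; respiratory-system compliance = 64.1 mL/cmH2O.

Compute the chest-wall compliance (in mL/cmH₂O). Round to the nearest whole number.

1/Ccw = 1/Crs − 1/CL.
1/Ccw = 1/64.1 − 1/103 = 0.005892.
Ccw = 169.72 mL/cmH2O.

170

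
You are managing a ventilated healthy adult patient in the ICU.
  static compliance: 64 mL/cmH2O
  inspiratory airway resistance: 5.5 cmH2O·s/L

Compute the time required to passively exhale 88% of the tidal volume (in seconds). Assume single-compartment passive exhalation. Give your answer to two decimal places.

τ = R × C = 5.5 × 64 mL/cmH2O = 5.5 × 0.064 L/cmH2O = 0.352 s.
Exhaled fraction f = 1 − e^(−t/τ) → t = −τ·ln(1 − f) = −0.352·ln(0.12) = 0.7463 s.

0.75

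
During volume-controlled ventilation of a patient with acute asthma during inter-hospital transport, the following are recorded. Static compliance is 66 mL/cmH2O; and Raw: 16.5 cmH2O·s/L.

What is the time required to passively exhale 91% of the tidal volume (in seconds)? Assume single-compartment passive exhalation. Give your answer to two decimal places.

2.62

τ = R × C = 16.5 × 66 mL/cmH2O = 16.5 × 0.066 L/cmH2O = 1.089 s.
Exhaled fraction f = 1 − e^(−t/τ) → t = −τ·ln(1 − f) = −1.089·ln(0.09) = 2.622 s.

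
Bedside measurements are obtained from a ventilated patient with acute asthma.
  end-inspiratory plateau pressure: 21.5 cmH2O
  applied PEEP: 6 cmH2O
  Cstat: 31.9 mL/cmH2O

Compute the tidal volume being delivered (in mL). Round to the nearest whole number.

Vt = Cstat × (Pplat − PEEP) = 31.9 × (21.5 − 6) = 31.9 × 15.5 = 494.45 mL.

494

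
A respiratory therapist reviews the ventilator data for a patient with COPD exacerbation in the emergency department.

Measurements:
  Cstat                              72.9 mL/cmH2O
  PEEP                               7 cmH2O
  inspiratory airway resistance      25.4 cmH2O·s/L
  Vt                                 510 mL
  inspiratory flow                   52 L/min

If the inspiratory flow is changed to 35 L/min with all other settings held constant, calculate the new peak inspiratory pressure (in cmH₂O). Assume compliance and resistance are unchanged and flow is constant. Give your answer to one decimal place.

28.8

Flow: 52 L/min ÷ 60 = 0.8667 L/s.
New flow: 35 L/min ÷ 60 = 0.5833 L/s.
PIP = Vt/C + R·V̇ + PEEP (constant-flow equation of motion).
Only the resistive term changes: ΔPIP = R × ΔV̇ = 25.4 × (0.5833 − 0.8667) = 25.4 × -0.2834 = -7.198 cmH2O.
Original PIP = 510/72.9 + 25.4×0.8667 + 7 = 36.01 cmH2O; new PIP = 36.01 + (-7.198) = 28.812 cmH2O.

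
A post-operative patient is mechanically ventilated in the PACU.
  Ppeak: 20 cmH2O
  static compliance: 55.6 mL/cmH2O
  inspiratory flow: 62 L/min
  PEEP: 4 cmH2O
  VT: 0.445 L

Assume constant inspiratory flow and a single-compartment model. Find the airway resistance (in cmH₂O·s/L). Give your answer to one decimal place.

Flow: 62 L/min ÷ 60 = 1.0333 L/s.
Equation of motion (constant flow): PIP = Vt/C + R·V̇ + PEEP.
R·V̇ = PIP − Vt/C − PEEP = 20 − 445/55.6 − 4 = 20 − 8.004 − 4 = 7.996 cmH2O.
R = 7.996 / 1.0333 = 7.738 cmH2O·s/L.

7.7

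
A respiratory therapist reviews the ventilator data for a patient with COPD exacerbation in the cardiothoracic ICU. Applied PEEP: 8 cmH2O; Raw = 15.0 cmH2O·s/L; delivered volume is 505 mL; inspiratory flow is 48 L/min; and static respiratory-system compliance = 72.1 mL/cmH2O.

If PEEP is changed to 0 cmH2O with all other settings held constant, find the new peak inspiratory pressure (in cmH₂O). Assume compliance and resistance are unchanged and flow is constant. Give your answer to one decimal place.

Flow: 48 L/min ÷ 60 = 0.8 L/s.
PIP = Vt/C + R·V̇ + PEEP (constant-flow equation of motion).
Only the baseline term changes: ΔPIP = ΔPEEP = 0 − 8 = -8.0 cmH2O.
Original PIP = 505/72.1 + 15.0×0.8 + 8 = 27.004 cmH2O; new PIP = 27.004 + (-8.0) = 19.004 cmH2O.

19.0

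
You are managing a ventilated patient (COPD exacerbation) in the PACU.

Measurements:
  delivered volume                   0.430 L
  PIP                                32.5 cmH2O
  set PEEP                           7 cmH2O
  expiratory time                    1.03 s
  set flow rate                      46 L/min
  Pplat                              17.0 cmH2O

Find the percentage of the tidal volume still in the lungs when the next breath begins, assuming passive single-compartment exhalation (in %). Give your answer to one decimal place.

Flow: 46 L/min ÷ 60 = 0.7667 L/s.
R = (PIP − Pplat)/V̇ = (32.5 − 17.0) / 0.7667 = 15.5/0.7667 = 20.217 cmH2O·s/L.
C = Vt/(Pplat − PEEP) = 430.0 / (17.0 − 7) = 430.0/10.0 = 43.0 mL/cmH2O.
τ = R × C = 20.217 × 0.043 L/cmH2O = 0.8693 s.
Fraction remaining at end-expiration = e^(−Te/τ) = e^(−1.03/0.8693) = 0.3058 → 30.58%.

30.6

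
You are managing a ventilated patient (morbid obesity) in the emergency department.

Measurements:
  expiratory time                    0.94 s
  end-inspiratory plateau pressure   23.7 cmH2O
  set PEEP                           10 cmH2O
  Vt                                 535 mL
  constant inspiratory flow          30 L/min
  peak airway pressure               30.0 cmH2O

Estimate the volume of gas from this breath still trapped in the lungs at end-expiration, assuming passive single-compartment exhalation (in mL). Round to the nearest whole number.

79

Flow: 30 L/min ÷ 60 = 0.5 L/s.
R = (PIP − Pplat)/V̇ = (30.0 − 23.7) / 0.5 = 6.3/0.5 = 12.6 cmH2O·s/L.
C = Vt/(Pplat − PEEP) = 535.0 / (23.7 − 10) = 535.0/13.7 = 39.051 mL/cmH2O.
τ = R × C = 12.6 × 0.03905 L/cmH2O = 0.492 s.
Fraction remaining = e^(−Te/τ) = e^(−0.94/0.492) = 0.148.
Trapped volume = 535.0 × 0.148 = 79.18 mL.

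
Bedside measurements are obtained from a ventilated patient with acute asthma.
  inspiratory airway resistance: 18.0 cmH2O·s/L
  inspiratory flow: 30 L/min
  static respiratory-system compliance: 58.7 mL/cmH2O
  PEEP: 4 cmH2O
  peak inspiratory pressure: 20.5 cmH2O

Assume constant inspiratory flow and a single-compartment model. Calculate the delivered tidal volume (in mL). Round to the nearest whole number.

440

Flow: 30 L/min ÷ 60 = 0.5 L/s.
Equation of motion (constant flow): PIP = Vt/C + R·V̇ + PEEP.
Vt/C = PIP − R·V̇ − PEEP = 20.5 − 9.0 − 4 = 7.5 cmH2O.
Vt = C × 7.5 = 58.7 × 7.5 = 440.25 mL.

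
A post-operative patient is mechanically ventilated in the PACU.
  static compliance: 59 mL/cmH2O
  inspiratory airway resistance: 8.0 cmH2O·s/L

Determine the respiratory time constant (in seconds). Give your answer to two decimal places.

0.47

τ = R × C = 8.0 × 59 mL/cmH2O = 8.0 × 0.059 L/cmH2O = 0.472 s.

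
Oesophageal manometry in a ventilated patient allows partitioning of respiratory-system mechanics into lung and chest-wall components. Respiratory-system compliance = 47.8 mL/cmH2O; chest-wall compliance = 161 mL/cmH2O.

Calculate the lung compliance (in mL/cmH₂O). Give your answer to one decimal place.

68.0

1/CL = 1/Crs − 1/Ccw.
1/CL = 1/47.8 − 1/161 = 0.01471.
CL = 67.981 mL/cmH2O.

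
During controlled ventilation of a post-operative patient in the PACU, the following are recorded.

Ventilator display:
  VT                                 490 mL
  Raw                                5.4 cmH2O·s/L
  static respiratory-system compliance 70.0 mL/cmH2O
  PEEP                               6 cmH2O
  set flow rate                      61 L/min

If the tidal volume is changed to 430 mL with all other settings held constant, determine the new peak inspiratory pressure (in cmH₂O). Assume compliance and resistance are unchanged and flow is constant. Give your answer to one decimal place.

17.6

Flow: 61 L/min ÷ 60 = 1.0167 L/s.
PIP = Vt/C + R·V̇ + PEEP (constant-flow equation of motion).
Only the elastic term changes: ΔPIP = ΔVt / C = (430 − 490) / 70.0 = -0.8571 cmH2O.
Original PIP = 490/70.0 + 5.4×1.0167 + 6 = 18.49 cmH2O; new PIP = 18.49 + (-0.8571) = 17.633 cmH2O.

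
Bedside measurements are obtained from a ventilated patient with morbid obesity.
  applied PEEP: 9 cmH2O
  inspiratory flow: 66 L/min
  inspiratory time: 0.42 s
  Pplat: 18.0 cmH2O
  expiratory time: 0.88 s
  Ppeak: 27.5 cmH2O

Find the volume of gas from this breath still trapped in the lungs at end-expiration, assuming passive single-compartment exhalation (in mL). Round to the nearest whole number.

63

Flow: 66 L/min ÷ 60 = 1.1 L/s.
Vt = flow × Ti = 1.1 L/s × 0.42 s × 1000 mL/L = 462.0 mL.
R = (PIP − Pplat)/V̇ = (27.5 − 18.0) / 1.1 = 9.5/1.1 = 8.636 cmH2O·s/L.
C = Vt/(Pplat − PEEP) = 462.0 / (18.0 − 9) = 462.0/9.0 = 51.333 mL/cmH2O.
τ = R × C = 8.636 × 0.05133 L/cmH2O = 0.4433 s.
Fraction remaining = e^(−Te/τ) = e^(−0.88/0.4433) = 0.1374.
Trapped volume = 462.0 × 0.1374 = 63.479 mL.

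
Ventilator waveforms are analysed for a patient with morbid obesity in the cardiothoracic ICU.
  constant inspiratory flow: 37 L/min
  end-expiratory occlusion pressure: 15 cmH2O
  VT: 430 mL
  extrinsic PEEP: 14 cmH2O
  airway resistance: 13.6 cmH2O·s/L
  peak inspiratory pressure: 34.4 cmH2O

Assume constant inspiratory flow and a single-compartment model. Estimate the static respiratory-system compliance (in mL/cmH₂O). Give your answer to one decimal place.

Flow: 37 L/min ÷ 60 = 0.6167 L/s.
Total PEEP = 15 cmH2O (set 14 + intrinsic 1); this is the baseline alveolar pressure.
Equation of motion (constant flow): PIP = Vt/C + R·V̇ + PEEP.
Vt/C = PIP − R·V̇ − PEEP = 34.4 − 13.6×0.6167 − 15 = 34.4 − 8.387 − 15 = 11.013 cmH2O.
C = Vt / 11.013 = 430 / 11.013 = 39.045 mL/cmH2O.

39.0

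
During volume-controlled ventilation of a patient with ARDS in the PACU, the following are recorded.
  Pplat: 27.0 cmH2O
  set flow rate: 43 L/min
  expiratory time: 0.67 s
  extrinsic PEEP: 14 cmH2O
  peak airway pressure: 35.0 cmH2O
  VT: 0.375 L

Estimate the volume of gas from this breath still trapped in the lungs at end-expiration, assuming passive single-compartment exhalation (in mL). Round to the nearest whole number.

47

Flow: 43 L/min ÷ 60 = 0.7167 L/s.
R = (PIP − Pplat)/V̇ = (35.0 − 27.0) / 0.7167 = 8.0/0.7167 = 11.162 cmH2O·s/L.
C = Vt/(Pplat − PEEP) = 375.0 / (27.0 − 14) = 375.0/13.0 = 28.846 mL/cmH2O.
τ = R × C = 11.162 × 0.02885 L/cmH2O = 0.322 s.
Fraction remaining = e^(−Te/τ) = e^(−0.67/0.322) = 0.1248.
Trapped volume = 375.0 × 0.1248 = 46.8 mL.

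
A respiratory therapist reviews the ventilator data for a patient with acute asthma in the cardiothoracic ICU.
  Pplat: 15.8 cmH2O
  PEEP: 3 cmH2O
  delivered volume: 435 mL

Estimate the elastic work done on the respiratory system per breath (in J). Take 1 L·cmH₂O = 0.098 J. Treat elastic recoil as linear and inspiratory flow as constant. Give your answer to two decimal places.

Elastic work ≈ ½ × (Pplat − PEEP) × Vt = 0.5 × (15.8 − 3) × 0.435 L = 0.5 × 12.8 × 0.435 = 2.784 L·cmH2O.
× 0.098 J/(L·cmH2O) → 0.2728 J.

0.27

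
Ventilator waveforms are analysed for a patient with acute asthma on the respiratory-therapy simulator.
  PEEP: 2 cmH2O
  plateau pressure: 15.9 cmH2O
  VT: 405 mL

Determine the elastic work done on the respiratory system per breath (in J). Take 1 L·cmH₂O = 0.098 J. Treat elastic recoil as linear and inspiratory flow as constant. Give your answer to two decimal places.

Elastic work ≈ ½ × (Pplat − PEEP) × Vt = 0.5 × (15.9 − 2) × 0.405 L = 0.5 × 13.9 × 0.405 = 2.815 L·cmH2O.
× 0.098 J/(L·cmH2O) → 0.2759 J.

0.28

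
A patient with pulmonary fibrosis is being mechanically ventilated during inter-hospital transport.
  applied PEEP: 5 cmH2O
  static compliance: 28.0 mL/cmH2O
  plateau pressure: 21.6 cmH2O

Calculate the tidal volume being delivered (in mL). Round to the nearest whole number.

465

Vt = Cstat × (Pplat − PEEP) = 28.0 × (21.6 − 5) = 28.0 × 16.6 = 464.8 mL.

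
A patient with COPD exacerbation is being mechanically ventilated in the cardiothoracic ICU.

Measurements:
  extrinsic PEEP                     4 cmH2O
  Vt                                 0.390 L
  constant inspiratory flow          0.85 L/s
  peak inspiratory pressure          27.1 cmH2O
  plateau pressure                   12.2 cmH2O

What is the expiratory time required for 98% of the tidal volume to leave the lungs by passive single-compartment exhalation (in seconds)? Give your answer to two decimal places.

3.26

R = (PIP − Pplat)/V̇ = (27.1 − 12.2) / 0.85 = 14.9/0.85 = 17.529 cmH2O·s/L.
C = Vt/(Pplat − PEEP) = 390.0 / (12.2 − 4) = 390.0/8.2 = 47.561 mL/cmH2O.
τ = R × C = 17.529 × 0.04756 L/cmH2O = 0.8337 s.
t = −τ·ln(1 − 0.98) = −0.8337·ln(0.02) = 3.261 s.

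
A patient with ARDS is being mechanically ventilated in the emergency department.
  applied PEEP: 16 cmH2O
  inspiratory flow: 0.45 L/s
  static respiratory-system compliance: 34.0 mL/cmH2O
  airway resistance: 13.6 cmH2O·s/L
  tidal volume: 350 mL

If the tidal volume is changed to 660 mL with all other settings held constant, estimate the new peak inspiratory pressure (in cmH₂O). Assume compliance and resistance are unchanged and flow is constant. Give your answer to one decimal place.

PIP = Vt/C + R·V̇ + PEEP (constant-flow equation of motion).
Only the elastic term changes: ΔPIP = ΔVt / C = (660 − 350) / 34.0 = 9.118 cmH2O.
Original PIP = 350/34.0 + 13.6×0.45 + 16 = 32.414 cmH2O; new PIP = 32.414 + (9.118) = 41.532 cmH2O.

41.5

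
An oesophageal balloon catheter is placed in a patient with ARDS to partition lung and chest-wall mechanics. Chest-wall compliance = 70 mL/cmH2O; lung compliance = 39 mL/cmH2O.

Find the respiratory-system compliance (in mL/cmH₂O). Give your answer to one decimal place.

Lung and chest wall are elastances in series: 1/Crs = 1/CL + 1/Ccw.
1/Crs = 1/39 + 1/70 = 0.03993.
Crs = 25.044 mL/cmH2O.

25.0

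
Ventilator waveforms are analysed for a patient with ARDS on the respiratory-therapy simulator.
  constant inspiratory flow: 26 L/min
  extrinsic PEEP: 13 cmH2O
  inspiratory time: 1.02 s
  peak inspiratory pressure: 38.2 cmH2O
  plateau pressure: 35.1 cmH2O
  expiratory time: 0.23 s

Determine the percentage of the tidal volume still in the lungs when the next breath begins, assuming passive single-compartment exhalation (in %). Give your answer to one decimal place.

20.0

Flow: 26 L/min ÷ 60 = 0.4333 L/s.
Vt = flow × Ti = 0.4333 L/s × 1.02 s × 1000 mL/L = 441.97 mL.
R = (PIP − Pplat)/V̇ = (38.2 − 35.1) / 0.4333 = 3.1/0.4333 = 7.154 cmH2O·s/L.
C = Vt/(Pplat − PEEP) = 441.97 / (35.1 − 13) = 441.97/22.1 = 19.999 mL/cmH2O.
τ = R × C = 7.154 × 0.02 L/cmH2O = 0.1431 s.
Fraction remaining at end-expiration = e^(−Te/τ) = e^(−0.23/0.1431) = 0.2004 → 20.04%.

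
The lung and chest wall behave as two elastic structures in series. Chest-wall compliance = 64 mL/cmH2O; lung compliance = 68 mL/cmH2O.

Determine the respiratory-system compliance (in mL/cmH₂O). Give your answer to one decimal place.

33.0

Lung and chest wall are elastances in series: 1/Crs = 1/CL + 1/Ccw.
1/Crs = 1/68 + 1/64 = 0.03033.
Crs = 32.971 mL/cmH2O.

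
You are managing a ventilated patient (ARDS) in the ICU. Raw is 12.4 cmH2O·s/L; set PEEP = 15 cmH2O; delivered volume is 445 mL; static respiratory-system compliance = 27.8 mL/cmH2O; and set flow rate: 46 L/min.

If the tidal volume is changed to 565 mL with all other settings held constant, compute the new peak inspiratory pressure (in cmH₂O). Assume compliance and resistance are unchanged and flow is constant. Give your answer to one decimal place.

44.8

Flow: 46 L/min ÷ 60 = 0.7667 L/s.
PIP = Vt/C + R·V̇ + PEEP (constant-flow equation of motion).
Only the elastic term changes: ΔPIP = ΔVt / C = (565 − 445) / 27.8 = 4.317 cmH2O.
Original PIP = 445/27.8 + 12.4×0.7667 + 15 = 40.514 cmH2O; new PIP = 40.514 + (4.317) = 44.831 cmH2O.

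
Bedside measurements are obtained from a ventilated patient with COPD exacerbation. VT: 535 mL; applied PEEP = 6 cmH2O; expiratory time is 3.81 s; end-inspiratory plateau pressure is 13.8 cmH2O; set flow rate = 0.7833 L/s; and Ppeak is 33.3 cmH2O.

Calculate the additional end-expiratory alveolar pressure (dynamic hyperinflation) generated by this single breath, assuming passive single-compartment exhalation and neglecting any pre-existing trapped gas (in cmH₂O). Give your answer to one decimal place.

R = (PIP − Pplat)/V̇ = (33.3 − 13.8) / 0.7833 = 19.5/0.7833 = 24.895 cmH2O·s/L.
C = Vt/(Pplat − PEEP) = 535.0 / (13.8 − 6) = 535.0/7.8 = 68.59 mL/cmH2O.
τ = R × C = 24.895 × 0.06859 L/cmH2O = 1.708 s.
Fraction remaining = e^(−Te/τ) = e^(−3.81/1.708) = 0.1075; trapped volume = 535.0 × 0.1075 = 57.513 mL.
Additional alveolar pressure from trapping ≈ V_trapped / C = 57.513 / 68.59 = 0.8385 cmH2O.

0.8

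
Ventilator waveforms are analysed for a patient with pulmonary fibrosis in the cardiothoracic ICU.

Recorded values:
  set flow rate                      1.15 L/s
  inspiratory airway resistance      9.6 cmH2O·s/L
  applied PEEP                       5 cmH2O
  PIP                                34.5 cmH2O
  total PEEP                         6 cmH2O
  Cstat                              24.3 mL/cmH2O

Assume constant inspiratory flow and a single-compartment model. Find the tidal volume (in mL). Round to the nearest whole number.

424

Total PEEP = 6 cmH2O (set 5 + intrinsic 1); this is the baseline alveolar pressure.
Equation of motion (constant flow): PIP = Vt/C + R·V̇ + PEEP.
Vt/C = PIP − R·V̇ − PEEP = 34.5 − 11.04 − 6 = 17.46 cmH2O.
Vt = C × 17.46 = 24.3 × 17.46 = 424.28 mL.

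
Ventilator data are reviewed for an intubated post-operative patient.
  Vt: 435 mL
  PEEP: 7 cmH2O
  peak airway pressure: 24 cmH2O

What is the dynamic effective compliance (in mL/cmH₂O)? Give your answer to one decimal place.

Dynamic compliance = Vt / (PIP − PEEP) = 435 / (24 − 7) = 435 / 17.0 = 25.588 mL/cmH2O.

25.6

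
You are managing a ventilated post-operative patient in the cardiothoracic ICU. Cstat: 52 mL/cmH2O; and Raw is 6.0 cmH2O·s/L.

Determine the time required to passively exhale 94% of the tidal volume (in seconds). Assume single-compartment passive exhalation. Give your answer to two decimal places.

0.88

τ = R × C = 6.0 × 52 mL/cmH2O = 6.0 × 0.052 L/cmH2O = 0.312 s.
Exhaled fraction f = 1 − e^(−t/τ) → t = −τ·ln(1 − f) = −0.312·ln(0.06) = 0.8778 s.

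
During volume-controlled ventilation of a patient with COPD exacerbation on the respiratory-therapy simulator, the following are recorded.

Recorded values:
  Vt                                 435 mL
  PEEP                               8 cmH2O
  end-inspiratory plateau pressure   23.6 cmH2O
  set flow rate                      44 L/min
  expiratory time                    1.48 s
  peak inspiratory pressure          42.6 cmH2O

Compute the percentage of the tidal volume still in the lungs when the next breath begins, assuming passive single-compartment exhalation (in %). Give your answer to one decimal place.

Flow: 44 L/min ÷ 60 = 0.7333 L/s.
R = (PIP − Pplat)/V̇ = (42.6 − 23.6) / 0.7333 = 19.0/0.7333 = 25.91 cmH2O·s/L.
C = Vt/(Pplat − PEEP) = 435.0 / (23.6 − 8) = 435.0/15.6 = 27.885 mL/cmH2O.
τ = R × C = 25.91 × 0.02789 L/cmH2O = 0.7226 s.
Fraction remaining at end-expiration = e^(−Te/τ) = e^(−1.48/0.7226) = 0.129 → 12.9%.

12.9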